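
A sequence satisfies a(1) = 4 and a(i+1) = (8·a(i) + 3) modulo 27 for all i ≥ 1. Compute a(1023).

Computing terms: a(1) = 4,  a(2) = 8,  a(3) = 13,  a(4) = 26,  a(5) = 22,  a(6) = 17,  a(7) = 4.
The sequence repeats with period 6.
So a(1023) = a(1 + ((1023-1) mod 6)) = a(3) = 13.

13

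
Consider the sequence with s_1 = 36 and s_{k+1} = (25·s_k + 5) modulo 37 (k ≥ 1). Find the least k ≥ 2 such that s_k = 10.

We have s_1 = 36, s_2 = 17, s_3 = 23, s_4 = 25, s_5 = 1, s_6 = 30, s_7 = 15, s_8 = 10, s_9 = 33, s_{10} = 16, s_{11} = 35, s_{12} = 29, s_{13} = 27, s_{14} = 14, s_{15} = 22, s_{16} = 0, s_{17} = 5, s_{18} = 19, s_{19} = 36.
Since s_{19} = s_1 = 36, the sequence is periodic with period 18.
The value 10 first appears (with k ≥ 2) at s_8.

8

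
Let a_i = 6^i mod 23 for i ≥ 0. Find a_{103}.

8

Listing terms: a_0 = 1, a_1 = 6, a_2 = 13, a_3 = 9, a_4 = 8, a_5 = 2, a_6 = 12, a_7 = 3, a_8 = 18, a_9 = 16, a_{10} = 4, a_{11} = 1.
Since a_{11} = a_0 = 1, the sequence is periodic with period 11.
So a_{103} = a_{0 + ((103-0) mod 11)} = a_4 = 8.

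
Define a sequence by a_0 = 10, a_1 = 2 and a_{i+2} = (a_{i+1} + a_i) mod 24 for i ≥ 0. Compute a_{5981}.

16

Listing terms: a_0 = 10; a_1 = 2; a_2 = 12; a_3 = 14; a_4 = 2; a_5 = 16; a_6 = 18; a_7 = 10; a_8 = 4; a_9 = 14; a_{10} = 18; a_{11} = 8; a_{12} = 2; a_{13} = 10; a_{14} = 12; a_{15} = 22; a_{16} = 10; a_{17} = 8; a_{18} = 18; a_{19} = 2; a_{20} = 20; a_{21} = 22; a_{22} = 18; a_{23} = 16; a_{24} = 10; a_{25} = 2.
Since (a_{24}, a_{25}) = (a_0, a_1) = (10, 2) (two consecutive terms determine the rest), the sequence is periodic with period 24.
(5981 - 0) mod 24 = 5, so a_{5981} = a_5 = 16.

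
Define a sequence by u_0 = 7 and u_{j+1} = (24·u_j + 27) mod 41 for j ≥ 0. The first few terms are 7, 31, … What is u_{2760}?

Computing terms: u_0 = 7, u_1 = 31, u_2 = 33, u_3 = 40, u_4 = 3, u_5 = 17, u_6 = 25, u_7 = 12, u_8 = 28, u_9 = 2, u_{10} = 34, u_{11} = 23, u_{12} = 5, u_{13} = 24, u_{14} = 29, u_{15} = 26, u_{16} = 36, u_{17} = 30, u_{18} = 9, u_{19} = 38, u_{20} = 37, u_{21} = 13, u_{22} = 11, u_{23} = 4, u_{24} = 0, u_{25} = 27, u_{26} = 19, u_{27} = 32, u_{28} = 16, u_{29} = 1, u_{30} = 10, u_{31} = 21, u_{32} = 39, u_{33} = 20, u_{34} = 15, u_{35} = 18, u_{36} = 8, u_{37} = 14, u_{38} = 35, u_{39} = 6, u_{40} = 7.
Since u_{40} = u_0 = 7, the sequence is periodic with period 40.
(2760 - 0) mod 40 = 0, so u_{2760} = u_0 = 7.

7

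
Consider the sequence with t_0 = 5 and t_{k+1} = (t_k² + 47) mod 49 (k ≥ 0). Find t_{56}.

37

t_0 = 5, t_1 = 23, t_2 = 37, t_3 = 44, t_4 = 23.
Since t_4 = t_1 = 23, the sequence is eventually periodic: after a pre-period of length 1 it cycles with period 3.
For k ≥ 1, t_k depends only on (k - 1) mod 3. (56 - 1) mod 3 = 1, so t_{56} = t_2 = 37.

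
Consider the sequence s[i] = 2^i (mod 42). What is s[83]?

32

s[1] = 2, s[2] = 4, s[3] = 8, s[4] = 16, s[5] = 32, s[6] = 22, s[7] = 2.
Since s[7] = s[1] = 2, the sequence is periodic with period 6.
(83 - 1) mod 6 = 4, so s[83] = s[5] = 32.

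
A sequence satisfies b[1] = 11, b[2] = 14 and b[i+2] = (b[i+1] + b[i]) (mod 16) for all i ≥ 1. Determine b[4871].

b[1] = 11, b[2] = 14, b[3] = 9, b[4] = 7, b[5] = 0, b[6] = 7, b[7] = 7, b[8] = 14, b[9] = 5, b[10] = 3, b[11] = 8, b[12] = 11, b[13] = 3, b[14] = 14, b[15] = 1, b[16] = 15, b[17] = 0, b[18] = 15, b[19] = 15, b[20] = 14, b[21] = 13, b[22] = 11, b[23] = 8, b[24] = 3, b[25] = 11, b[26] = 14.
Since (b[25], b[26]) = (b[1], b[2]) = (11, 14) (two consecutive terms determine the rest), the sequence is periodic with period 24.
So b[4871] = b[1 + ((4871-1) mod 24)] = b[23] = 8.

8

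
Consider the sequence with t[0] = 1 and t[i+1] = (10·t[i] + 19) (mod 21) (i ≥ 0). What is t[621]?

Listing terms: t[0] = 1, t[1] = 8, t[2] = 15, t[3] = 1.
Since t[3] = t[0] = 1, the sequence is periodic with period 3.
(621 - 0) mod 3 = 0, so t[621] = t[0] = 1.

1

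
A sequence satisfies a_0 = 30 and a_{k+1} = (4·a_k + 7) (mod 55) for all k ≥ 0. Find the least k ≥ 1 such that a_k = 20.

2

We have a_0 = 30, a_1 = 17, a_2 = 20, a_3 = 32, a_4 = 25, a_5 = 52, a_6 = 50, a_7 = 42, a_8 = 10, a_9 = 47, a_{10} = 30.
The sequence repeats with period 10.
The value 20 first appears (with k ≥ 1) at a_2.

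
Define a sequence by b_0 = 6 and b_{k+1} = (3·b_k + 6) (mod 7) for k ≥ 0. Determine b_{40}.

5

b_0 = 6, b_1 = 3, b_2 = 1, b_3 = 2, b_4 = 5, b_5 = 0, b_6 = 6.
Since b_6 = b_0 = 6, the sequence is periodic with period 6.
So b_{40} = b_{0 + ((40-0) mod 6)} = b_4 = 5.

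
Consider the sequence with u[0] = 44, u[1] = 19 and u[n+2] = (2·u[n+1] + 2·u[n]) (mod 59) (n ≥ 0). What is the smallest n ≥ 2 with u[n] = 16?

6

Computing terms: u[0] = 44; u[1] = 19; u[2] = 8; u[3] = 54; u[4] = 6; u[5] = 2; u[6] = 16; u[7] = 36; u[8] = 45; u[9] = 44; u[10] = 1; u[11] = 31; u[12] = 5; u[13] = 13; u[14] = 36; u[15] = 39; u[16] = 32; u[17] = 24; u[18] = 53; u[19] = 36; u[20] = 1; u[21] = 15; u[22] = 32; u[23] = 35; u[24] = 16; u[25] = 43; u[26] = 0; u[27] = 27; u[28] = 54; u[29] = 44; u[30] = 19.
Since (u[29], u[30]) = (u[0], u[1]) = (44, 19) (two consecutive terms determine the rest), the sequence is periodic with period 29.
The value 16 first appears (with n ≥ 2) at u[6].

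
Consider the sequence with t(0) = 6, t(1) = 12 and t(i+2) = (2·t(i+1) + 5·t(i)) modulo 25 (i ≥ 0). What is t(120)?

Computing terms: t(0) = 6,  t(1) = 12,  t(2) = 4,  t(3) = 18,  t(4) = 6,  t(5) = 2,  t(6) = 9,  t(7) = 3,  t(8) = 1,  t(9) = 17,  t(10) = 14,  t(11) = 13,  t(12) = 21,  t(13) = 7,  t(14) = 19,  t(15) = 23,  t(16) = 16,  t(17) = 22,  t(18) = 24,  t(19) = 8,  t(20) = 11,  t(21) = 12,  t(22) = 4.
Since (t(21), t(22)) = (t(1), t(2)) = (12, 4) (two consecutive terms determine the rest), the sequence is eventually periodic: after a pre-period of length 1 it cycles with period 20.
For i ≥ 1, t(i) depends only on (i - 1) mod 20. (120 - 1) mod 20 = 19, so t(120) = t(20) = 11.

11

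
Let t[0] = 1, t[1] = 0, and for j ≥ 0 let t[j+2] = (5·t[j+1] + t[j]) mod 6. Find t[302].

t[0] = 1,  t[1] = 0,  t[2] = 1,  t[3] = 5,  t[4] = 2,  t[5] = 3,  t[6] = 5,  t[7] = 4,  t[8] = 1,  t[9] = 3,  t[10] = 4,  t[11] = 5,  t[12] = 5,  t[13] = 0,  t[14] = 5,  t[15] = 1,  t[16] = 4,  t[17] = 3,  t[18] = 1,  t[19] = 2,  t[20] = 5,  t[21] = 3,  t[22] = 2,  t[23] = 1,  t[24] = 1,  t[25] = 0.
Since (t[24], t[25]) = (t[0], t[1]) = (1, 0) (two consecutive terms determine the rest), the sequence is periodic with period 24.
(302 - 0) mod 24 = 14, so t[302] = t[14] = 5.

5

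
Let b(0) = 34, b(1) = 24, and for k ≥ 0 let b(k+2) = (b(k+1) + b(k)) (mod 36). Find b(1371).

b(0) = 34,  b(1) = 24,  b(2) = 22,  b(3) = 10,  b(4) = 32,  b(5) = 6,  b(6) = 2,  b(7) = 8,  b(8) = 10,  b(9) = 18,  b(10) = 28,  b(11) = 10,  b(12) = 2,  b(13) = 12,  b(14) = 14,  b(15) = 26,  b(16) = 4,  b(17) = 30,  b(18) = 34,  b(19) = 28,  b(20) = 26,  b(21) = 18,  b(22) = 8,  b(23) = 26,  b(24) = 34,  b(25) = 24.
Since (b(24), b(25)) = (b(0), b(1)) = (34, 24) (two consecutive terms determine the rest), the sequence is periodic with period 24.
So b(1371) = b(0 + ((1371-0) mod 24)) = b(3) = 10.

10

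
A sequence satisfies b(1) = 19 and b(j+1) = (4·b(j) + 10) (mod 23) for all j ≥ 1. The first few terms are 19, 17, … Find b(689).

3

Computing terms: b(1) = 19,  b(2) = 17,  b(3) = 9,  b(4) = 0,  b(5) = 10,  b(6) = 4,  b(7) = 3,  b(8) = 22,  b(9) = 6,  b(10) = 11,  b(11) = 8,  b(12) = 19.
Since b(12) = b(1) = 19, the sequence is periodic with period 11.
So b(689) = b(1 + ((689-1) mod 11)) = b(7) = 3.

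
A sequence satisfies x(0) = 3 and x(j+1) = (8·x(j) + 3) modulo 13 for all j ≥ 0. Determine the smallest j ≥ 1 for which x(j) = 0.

3

We have x(0) = 3, x(1) = 1, x(2) = 11, x(3) = 0, x(4) = 3.
The sequence repeats with period 4.
The value 0 first appears (with j ≥ 1) at x(3).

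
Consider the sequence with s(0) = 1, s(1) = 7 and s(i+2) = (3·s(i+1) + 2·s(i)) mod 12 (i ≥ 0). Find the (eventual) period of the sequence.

s(0) = 1, s(1) = 7, s(2) = 11, s(3) = 11, s(4) = 7, s(5) = 7, s(6) = 11.
Since (s(5), s(6)) = (s(1), s(2)) = (7, 11) (two consecutive terms determine the rest), the sequence is eventually periodic: after a pre-period of length 1 it cycles with period 4.

4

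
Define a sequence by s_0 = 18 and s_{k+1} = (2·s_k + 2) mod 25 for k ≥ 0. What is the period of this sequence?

4

Computing terms: s_0 = 18,  s_1 = 13,  s_2 = 3,  s_3 = 8,  s_4 = 18.
The sequence repeats with period 4.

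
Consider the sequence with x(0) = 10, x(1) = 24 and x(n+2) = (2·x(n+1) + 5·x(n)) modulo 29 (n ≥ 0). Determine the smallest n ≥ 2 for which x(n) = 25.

5

We have x(0) = 10,  x(1) = 24,  x(2) = 11,  x(3) = 26,  x(4) = 20,  x(5) = 25,  x(6) = 5,  x(7) = 19,  x(8) = 5,  x(9) = 18,  x(10) = 3,  x(11) = 9,  x(12) = 4,  x(13) = 24,  x(14) = 10,  x(15) = 24.
The sequence repeats with period 14.
The value 25 first appears (with n ≥ 2) at x(5).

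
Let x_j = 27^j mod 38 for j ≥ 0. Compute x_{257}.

x_0 = 1,  x_1 = 27,  x_2 = 7,  x_3 = 37,  x_4 = 11,  x_5 = 31,  x_6 = 1.
Since x_6 = x_0 = 1, the sequence is periodic with period 6.
(257 - 0) mod 6 = 5, so x_{257} = x_5 = 31.

31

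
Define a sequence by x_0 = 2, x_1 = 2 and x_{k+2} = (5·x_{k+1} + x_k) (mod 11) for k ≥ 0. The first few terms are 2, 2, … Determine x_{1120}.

8

Computing terms: x_0 = 2; x_1 = 2; x_2 = 1; x_3 = 7; x_4 = 3; x_5 = 0; x_6 = 3; x_7 = 4; x_8 = 1; x_9 = 9; x_{10} = 2; x_{11} = 8; x_{12} = 9; x_{13} = 9; x_{14} = 10; x_{15} = 4; x_{16} = 8; x_{17} = 0; x_{18} = 8; x_{19} = 7; x_{20} = 10; x_{21} = 2; x_{22} = 9; x_{23} = 3; x_{24} = 2; x_{25} = 2.
The sequence repeats with period 24.
So x_{1120} = x_{0 + ((1120-0) mod 24)} = x_{16} = 8.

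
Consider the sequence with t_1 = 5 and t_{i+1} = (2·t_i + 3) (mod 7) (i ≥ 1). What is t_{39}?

1

Computing terms: t_1 = 5; t_2 = 6; t_3 = 1; t_4 = 5.
The sequence repeats with period 3.
So t_{39} = t_{1 + ((39-1) mod 3)} = t_3 = 1.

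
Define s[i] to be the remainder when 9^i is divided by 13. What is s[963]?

1

Computing terms: s[0] = 1,  s[1] = 9,  s[2] = 3,  s[3] = 1.
The sequence repeats with period 3.
(963 - 0) mod 3 = 0, so s[963] = s[0] = 1.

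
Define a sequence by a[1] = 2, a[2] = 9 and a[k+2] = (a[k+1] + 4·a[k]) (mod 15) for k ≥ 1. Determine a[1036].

We have a[1] = 2, a[2] = 9, a[3] = 2, a[4] = 8, a[5] = 1, a[6] = 3, a[7] = 7, a[8] = 4, a[9] = 2, a[10] = 3, a[11] = 11, a[12] = 8, a[13] = 7, a[14] = 9, a[15] = 7, a[16] = 13, a[17] = 11, a[18] = 3, a[19] = 2, a[20] = 14, a[21] = 7, a[22] = 3, a[23] = 1, a[24] = 13, a[25] = 2, a[26] = 9.
The sequence repeats with period 24.
So a[1036] = a[1 + ((1036-1) mod 24)] = a[4] = 8.

8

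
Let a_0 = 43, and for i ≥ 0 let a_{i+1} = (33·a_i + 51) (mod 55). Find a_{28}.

18

Computing terms: a_0 = 43; a_1 = 40; a_2 = 51; a_3 = 29; a_4 = 18; a_5 = 40.
Since a_5 = a_1 = 40, the sequence is eventually periodic: after a pre-period of length 1 it cycles with period 4.
For i ≥ 1, a_i depends only on (i - 1) mod 4. (28 - 1) mod 4 = 3, so a_{28} = a_4 = 18.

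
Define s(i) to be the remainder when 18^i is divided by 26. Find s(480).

14

s(1) = 18,  s(2) = 12,  s(3) = 8,  s(4) = 14,  s(5) = 18.
The sequence repeats with period 4.
(480 - 1) mod 4 = 3, so s(480) = s(4) = 14.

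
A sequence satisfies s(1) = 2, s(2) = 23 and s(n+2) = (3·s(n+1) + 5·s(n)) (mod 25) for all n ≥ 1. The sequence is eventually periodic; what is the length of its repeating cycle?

20

s(1) = 2,  s(2) = 23,  s(3) = 4,  s(4) = 2,  s(5) = 1,  s(6) = 13,  s(7) = 19,  s(8) = 22,  s(9) = 11,  s(10) = 18,  s(11) = 9,  s(12) = 17,  s(13) = 21,  s(14) = 23,  s(15) = 24,  s(16) = 12,  s(17) = 6,  s(18) = 3,  s(19) = 14,  s(20) = 7,  s(21) = 16,  s(22) = 8,  s(23) = 4,  s(24) = 2.
Since (s(23), s(24)) = (s(3), s(4)) = (4, 2) (two consecutive terms determine the rest), the sequence is eventually periodic: after a pre-period of length 2 it cycles with period 20.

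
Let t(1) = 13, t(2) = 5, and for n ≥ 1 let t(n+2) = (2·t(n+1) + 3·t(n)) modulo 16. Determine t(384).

Listing terms: t(1) = 13, t(2) = 5, t(3) = 1, t(4) = 1, t(5) = 5, t(6) = 13, t(7) = 9, t(8) = 9, t(9) = 13, t(10) = 5.
Since (t(9), t(10)) = (t(1), t(2)) = (13, 5) (two consecutive terms determine the rest), the sequence is periodic with period 8.
So t(384) = t(1 + ((384-1) mod 8)) = t(8) = 9.

9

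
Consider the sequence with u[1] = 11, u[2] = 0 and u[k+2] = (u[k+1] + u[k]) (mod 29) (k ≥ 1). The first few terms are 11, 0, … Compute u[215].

22

We have u[1] = 11; u[2] = 0; u[3] = 11; u[4] = 11; u[5] = 22; u[6] = 4; u[7] = 26; u[8] = 1; u[9] = 27; u[10] = 28; u[11] = 26; u[12] = 25; u[13] = 22; u[14] = 18; u[15] = 11; u[16] = 0.
Since (u[15], u[16]) = (u[1], u[2]) = (11, 0) (two consecutive terms determine the rest), the sequence is periodic with period 14.
(215 - 1) mod 14 = 4, so u[215] = u[5] = 22.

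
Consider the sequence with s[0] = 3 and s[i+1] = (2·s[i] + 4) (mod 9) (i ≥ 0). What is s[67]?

Listing terms: s[0] = 3, s[1] = 1, s[2] = 6, s[3] = 7, s[4] = 0, s[5] = 4, s[6] = 3.
Since s[6] = s[0] = 3, the sequence is periodic with period 6.
So s[67] = s[0 + ((67-0) mod 6)] = s[1] = 1.

1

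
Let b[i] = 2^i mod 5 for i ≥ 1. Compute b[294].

4

b[1] = 2; b[2] = 4; b[3] = 3; b[4] = 1; b[5] = 2.
The sequence repeats with period 4.
(294 - 1) mod 4 = 1, so b[294] = b[2] = 4.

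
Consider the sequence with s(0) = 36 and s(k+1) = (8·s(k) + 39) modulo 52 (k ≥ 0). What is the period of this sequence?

4

Listing terms: s(0) = 36,  s(1) = 15,  s(2) = 3,  s(3) = 11,  s(4) = 23,  s(5) = 15.
Since s(5) = s(1) = 15, the sequence is eventually periodic: after a pre-period of length 1 it cycles with period 4.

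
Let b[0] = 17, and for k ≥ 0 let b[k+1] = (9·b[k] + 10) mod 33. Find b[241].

31

b[0] = 17; b[1] = 31; b[2] = 25; b[3] = 4; b[4] = 13; b[5] = 28; b[6] = 31.
Since b[6] = b[1] = 31, the sequence is eventually periodic: after a pre-period of length 1 it cycles with period 5.
For k ≥ 1, b[k] depends only on (k - 1) mod 5. (241 - 1) mod 5 = 0, so b[241] = b[1] = 31.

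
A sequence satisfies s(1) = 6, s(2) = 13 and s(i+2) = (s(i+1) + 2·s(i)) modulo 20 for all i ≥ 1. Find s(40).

Computing terms: s(1) = 6, s(2) = 13, s(3) = 5, s(4) = 11, s(5) = 1, s(6) = 3, s(7) = 5, s(8) = 11.
Since (s(7), s(8)) = (s(3), s(4)) = (5, 11) (two consecutive terms determine the rest), the sequence is eventually periodic: after a pre-period of length 2 it cycles with period 4.
For i ≥ 3, s(i) depends only on (i - 3) mod 4. (40 - 3) mod 4 = 1, so s(40) = s(4) = 11.

11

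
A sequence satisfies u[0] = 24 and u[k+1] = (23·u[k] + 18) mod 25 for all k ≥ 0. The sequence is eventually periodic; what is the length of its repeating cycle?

Computing terms: u[0] = 24, u[1] = 20, u[2] = 3, u[3] = 12, u[4] = 19, u[5] = 5, u[6] = 8, u[7] = 2, u[8] = 14, u[9] = 15, u[10] = 13, u[11] = 17, u[12] = 9, u[13] = 0, u[14] = 18, u[15] = 7, u[16] = 4, u[17] = 10, u[18] = 23, u[19] = 22, u[20] = 24.
The sequence repeats with period 20.

20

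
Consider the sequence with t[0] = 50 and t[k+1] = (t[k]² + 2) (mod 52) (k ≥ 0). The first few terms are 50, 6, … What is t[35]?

We have t[0] = 50,  t[1] = 6,  t[2] = 38,  t[3] = 42,  t[4] = 50.
Since t[4] = t[0] = 50, the sequence is periodic with period 4.
(35 - 0) mod 4 = 3, so t[35] = t[3] = 42.

42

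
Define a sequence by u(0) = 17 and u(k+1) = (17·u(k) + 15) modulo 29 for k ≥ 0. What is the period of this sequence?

Computing terms: u(0) = 17; u(1) = 14; u(2) = 21; u(3) = 24; u(4) = 17.
Since u(4) = u(0) = 17, the sequence is periodic with period 4.

4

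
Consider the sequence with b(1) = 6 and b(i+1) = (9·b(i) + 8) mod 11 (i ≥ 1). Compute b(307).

7

Computing terms: b(1) = 6; b(2) = 7; b(3) = 5; b(4) = 9; b(5) = 1; b(6) = 6.
The sequence repeats with period 5.
So b(307) = b(1 + ((307-1) mod 5)) = b(2) = 7.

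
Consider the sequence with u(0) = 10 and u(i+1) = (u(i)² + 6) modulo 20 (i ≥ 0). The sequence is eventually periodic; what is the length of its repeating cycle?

3

u(0) = 10; u(1) = 6; u(2) = 2; u(3) = 10.
The sequence repeats with period 3.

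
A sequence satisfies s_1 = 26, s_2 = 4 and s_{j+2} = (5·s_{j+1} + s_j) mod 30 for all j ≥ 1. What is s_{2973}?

16

We have s_1 = 26,  s_2 = 4,  s_3 = 16,  s_4 = 24,  s_5 = 16,  s_6 = 14,  s_7 = 26,  s_8 = 24,  s_9 = 26,  s_{10} = 4.
Since (s_9, s_{10}) = (s_1, s_2) = (26, 4) (two consecutive terms determine the rest), the sequence is periodic with period 8.
So s_{2973} = s_{1 + ((2973-1) mod 8)} = s_5 = 16.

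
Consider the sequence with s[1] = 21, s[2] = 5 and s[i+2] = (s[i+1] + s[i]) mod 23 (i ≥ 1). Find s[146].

We have s[1] = 21; s[2] = 5; s[3] = 3; s[4] = 8; s[5] = 11; s[6] = 19; s[7] = 7; s[8] = 3; s[9] = 10; s[10] = 13; s[11] = 0; s[12] = 13; s[13] = 13; s[14] = 3; s[15] = 16; s[16] = 19; s[17] = 12; s[18] = 8; s[19] = 20; s[20] = 5; s[21] = 2; s[22] = 7; s[23] = 9; s[24] = 16; s[25] = 2; s[26] = 18; s[27] = 20; s[28] = 15; s[29] = 12; s[30] = 4; s[31] = 16; s[32] = 20; s[33] = 13; s[34] = 10; s[35] = 0; s[36] = 10; s[37] = 10; s[38] = 20; s[39] = 7; s[40] = 4; s[41] = 11; s[42] = 15; s[43] = 3; s[44] = 18; s[45] = 21; s[46] = 16; s[47] = 14; s[48] = 7; s[49] = 21; s[50] = 5.
Since (s[49], s[50]) = (s[1], s[2]) = (21, 5) (two consecutive terms determine the rest), the sequence is periodic with period 48.
So s[146] = s[1 + ((146-1) mod 48)] = s[2] = 5.

5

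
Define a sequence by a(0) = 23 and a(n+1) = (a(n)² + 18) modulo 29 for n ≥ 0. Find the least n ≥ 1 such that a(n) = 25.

1

a(0) = 23, a(1) = 25, a(2) = 5, a(3) = 14, a(4) = 11, a(5) = 23.
The sequence repeats with period 5.
The value 25 first appears (with n ≥ 1) at a(1).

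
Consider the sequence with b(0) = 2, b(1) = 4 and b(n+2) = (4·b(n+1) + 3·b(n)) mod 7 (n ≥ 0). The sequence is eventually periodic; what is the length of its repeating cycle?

3

b(0) = 2,  b(1) = 4,  b(2) = 1,  b(3) = 2,  b(4) = 4.
Since (b(3), b(4)) = (b(0), b(1)) = (2, 4) (two consecutive terms determine the rest), the sequence is periodic with period 3.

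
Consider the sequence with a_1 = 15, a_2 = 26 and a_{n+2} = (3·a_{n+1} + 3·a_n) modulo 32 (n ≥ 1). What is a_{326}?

Computing terms: a_1 = 15; a_2 = 26; a_3 = 27; a_4 = 31; a_5 = 14; a_6 = 7; a_7 = 31; a_8 = 18; a_9 = 19; a_{10} = 15; a_{11} = 6; a_{12} = 31; a_{13} = 15; a_{14} = 10; a_{15} = 11; a_{16} = 31; a_{17} = 30; a_{18} = 23; a_{19} = 31; a_{20} = 2; a_{21} = 3; a_{22} = 15; a_{23} = 22; a_{24} = 15; a_{25} = 15; a_{26} = 26.
Since (a_{25}, a_{26}) = (a_1, a_2) = (15, 26) (two consecutive terms determine the rest), the sequence is periodic with period 24.
So a_{326} = a_{1 + ((326-1) mod 24)} = a_{14} = 10.

10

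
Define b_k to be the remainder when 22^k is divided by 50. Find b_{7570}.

We have b_1 = 22; b_2 = 34; b_3 = 48; b_4 = 6; b_5 = 32; b_6 = 4; b_7 = 38; b_8 = 36; b_9 = 42; b_{10} = 24; b_{11} = 28; b_{12} = 16; b_{13} = 2; b_{14} = 44; b_{15} = 18; b_{16} = 46; b_{17} = 12; b_{18} = 14; b_{19} = 8; b_{20} = 26; b_{21} = 22.
Since b_{21} = b_1 = 22, the sequence is periodic with period 20.
So b_{7570} = b_{1 + ((7570-1) mod 20)} = b_{10} = 24.

24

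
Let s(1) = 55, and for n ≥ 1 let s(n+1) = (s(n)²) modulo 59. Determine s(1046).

19

s(1) = 55, s(2) = 16, s(3) = 20, s(4) = 46, s(5) = 51, s(6) = 5, s(7) = 25, s(8) = 35, s(9) = 45, s(10) = 19, s(11) = 7, s(12) = 49, s(13) = 41, s(14) = 29, s(15) = 15, s(16) = 48, s(17) = 3, s(18) = 9, s(19) = 22, s(20) = 12, s(21) = 26, s(22) = 27, s(23) = 21, s(24) = 28, s(25) = 17, s(26) = 53, s(27) = 36, s(28) = 57, s(29) = 4, s(30) = 16.
Since s(30) = s(2) = 16, the sequence is eventually periodic: after a pre-period of length 1 it cycles with period 28.
For n ≥ 2, s(n) depends only on (n - 2) mod 28. (1046 - 2) mod 28 = 8, so s(1046) = s(10) = 19.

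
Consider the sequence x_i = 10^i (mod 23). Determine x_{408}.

13

Listing terms: x_0 = 1, x_1 = 10, x_2 = 8, x_3 = 11, x_4 = 18, x_5 = 19, x_6 = 6, x_7 = 14, x_8 = 2, x_9 = 20, x_{10} = 16, x_{11} = 22, x_{12} = 13, x_{13} = 15, x_{14} = 12, x_{15} = 5, x_{16} = 4, x_{17} = 17, x_{18} = 9, x_{19} = 21, x_{20} = 3, x_{21} = 7, x_{22} = 1.
The sequence repeats with period 22.
So x_{408} = x_{0 + ((408-0) mod 22)} = x_{12} = 13.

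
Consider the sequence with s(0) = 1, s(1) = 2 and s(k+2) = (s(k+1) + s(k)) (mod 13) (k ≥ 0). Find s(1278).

Computing terms: s(0) = 1; s(1) = 2; s(2) = 3; s(3) = 5; s(4) = 8; s(5) = 0; s(6) = 8; s(7) = 8; s(8) = 3; s(9) = 11; s(10) = 1; s(11) = 12; s(12) = 0; s(13) = 12; s(14) = 12; s(15) = 11; s(16) = 10; s(17) = 8; s(18) = 5; s(19) = 0; s(20) = 5; s(21) = 5; s(22) = 10; s(23) = 2; s(24) = 12; s(25) = 1; s(26) = 0; s(27) = 1; s(28) = 1; s(29) = 2.
Since (s(28), s(29)) = (s(0), s(1)) = (1, 2) (two consecutive terms determine the rest), the sequence is periodic with period 28.
So s(1278) = s(0 + ((1278-0) mod 28)) = s(18) = 5.

5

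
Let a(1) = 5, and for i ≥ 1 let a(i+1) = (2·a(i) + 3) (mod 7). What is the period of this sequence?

3

Listing terms: a(1) = 5, a(2) = 6, a(3) = 1, a(4) = 5.
Since a(4) = a(1) = 5, the sequence is periodic with period 3.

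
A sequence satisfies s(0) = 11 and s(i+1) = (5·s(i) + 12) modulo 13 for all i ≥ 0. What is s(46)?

9

Listing terms: s(0) = 11; s(1) = 2; s(2) = 9; s(3) = 5; s(4) = 11.
Since s(4) = s(0) = 11, the sequence is periodic with period 4.
So s(46) = s(0 + ((46-0) mod 4)) = s(2) = 9.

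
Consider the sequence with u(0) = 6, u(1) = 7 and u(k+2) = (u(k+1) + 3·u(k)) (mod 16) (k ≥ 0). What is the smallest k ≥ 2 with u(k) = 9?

2

Listing terms: u(0) = 6,  u(1) = 7,  u(2) = 9,  u(3) = 14,  u(4) = 9,  u(5) = 3,  u(6) = 14,  u(7) = 7,  u(8) = 1,  u(9) = 6,  u(10) = 9,  u(11) = 11,  u(12) = 6,  u(13) = 7.
The sequence repeats with period 12.
The value 9 first appears (with k ≥ 2) at u(2).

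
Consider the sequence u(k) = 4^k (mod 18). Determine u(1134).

10

Listing terms: u(0) = 1,  u(1) = 4,  u(2) = 16,  u(3) = 10,  u(4) = 4.
Since u(4) = u(1) = 4, the sequence is eventually periodic: after a pre-period of length 1 it cycles with period 3.
For k ≥ 1, u(k) depends only on (k - 1) mod 3. (1134 - 1) mod 3 = 2, so u(1134) = u(3) = 10.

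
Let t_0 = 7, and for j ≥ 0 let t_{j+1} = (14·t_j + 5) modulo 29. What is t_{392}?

Computing terms: t_0 = 7,  t_1 = 16,  t_2 = 26,  t_3 = 21,  t_4 = 9,  t_5 = 15,  t_6 = 12,  t_7 = 28,  t_8 = 20,  t_9 = 24,  t_{10} = 22,  t_{11} = 23,  t_{12} = 8,  t_{13} = 1,  t_{14} = 19,  t_{15} = 10,  t_{16} = 0,  t_{17} = 5,  t_{18} = 17,  t_{19} = 11,  t_{20} = 14,  t_{21} = 27,  t_{22} = 6,  t_{23} = 2,  t_{24} = 4,  t_{25} = 3,  t_{26} = 18,  t_{27} = 25,  t_{28} = 7.
Since t_{28} = t_0 = 7, the sequence is periodic with period 28.
(392 - 0) mod 28 = 0, so t_{392} = t_0 = 7.

7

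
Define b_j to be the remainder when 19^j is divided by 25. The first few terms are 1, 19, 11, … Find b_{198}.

16

b_0 = 1, b_1 = 19, b_2 = 11, b_3 = 9, b_4 = 21, b_5 = 24, b_6 = 6, b_7 = 14, b_8 = 16, b_9 = 4, b_{10} = 1.
Since b_{10} = b_0 = 1, the sequence is periodic with period 10.
(198 - 0) mod 10 = 8, so b_{198} = b_8 = 16.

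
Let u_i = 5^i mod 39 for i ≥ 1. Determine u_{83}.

8

We have u_1 = 5,  u_2 = 25,  u_3 = 8,  u_4 = 1,  u_5 = 5.
The sequence repeats with period 4.
(83 - 1) mod 4 = 2, so u_{83} = u_3 = 8.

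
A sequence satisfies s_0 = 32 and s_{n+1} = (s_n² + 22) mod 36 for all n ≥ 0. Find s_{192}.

14

Computing terms: s_0 = 32,  s_1 = 2,  s_2 = 26,  s_3 = 14,  s_4 = 2.
Since s_4 = s_1 = 2, the sequence is eventually periodic: after a pre-period of length 1 it cycles with period 3.
For n ≥ 1, s_n depends only on (n - 1) mod 3. (192 - 1) mod 3 = 2, so s_{192} = s_3 = 14.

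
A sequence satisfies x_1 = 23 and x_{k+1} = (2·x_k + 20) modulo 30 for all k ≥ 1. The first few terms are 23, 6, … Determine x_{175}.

x_1 = 23,  x_2 = 6,  x_3 = 2,  x_4 = 24,  x_5 = 8,  x_6 = 6.
Since x_6 = x_2 = 6, the sequence is eventually periodic: after a pre-period of length 1 it cycles with period 4.
For k ≥ 2, x_k depends only on (k - 2) mod 4. (175 - 2) mod 4 = 1, so x_{175} = x_3 = 2.

2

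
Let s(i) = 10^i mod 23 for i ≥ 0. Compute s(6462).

We have s(0) = 1,  s(1) = 10,  s(2) = 8,  s(3) = 11,  s(4) = 18,  s(5) = 19,  s(6) = 6,  s(7) = 14,  s(8) = 2,  s(9) = 20,  s(10) = 16,  s(11) = 22,  s(12) = 13,  s(13) = 15,  s(14) = 12,  s(15) = 5,  s(16) = 4,  s(17) = 17,  s(18) = 9,  s(19) = 21,  s(20) = 3,  s(21) = 7,  s(22) = 1.
The sequence repeats with period 22.
(6462 - 0) mod 22 = 16, so s(6462) = s(16) = 4.

4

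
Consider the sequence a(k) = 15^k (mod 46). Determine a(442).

a(0) = 1,  a(1) = 15,  a(2) = 41,  a(3) = 17,  a(4) = 25,  a(5) = 7,  a(6) = 13,  a(7) = 11,  a(8) = 27,  a(9) = 37,  a(10) = 3,  a(11) = 45,  a(12) = 31,  a(13) = 5,  a(14) = 29,  a(15) = 21,  a(16) = 39,  a(17) = 33,  a(18) = 35,  a(19) = 19,  a(20) = 9,  a(21) = 43,  a(22) = 1.
Since a(22) = a(0) = 1, the sequence is periodic with period 22.
So a(442) = a(0 + ((442-0) mod 22)) = a(2) = 41.

41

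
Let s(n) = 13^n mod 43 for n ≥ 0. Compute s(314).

Listing terms: s(0) = 1; s(1) = 13; s(2) = 40; s(3) = 4; s(4) = 9; s(5) = 31; s(6) = 16; s(7) = 36; s(8) = 38; s(9) = 21; s(10) = 15; s(11) = 23; s(12) = 41; s(13) = 17; s(14) = 6; s(15) = 35; s(16) = 25; s(17) = 24; s(18) = 11; s(19) = 14; s(20) = 10; s(21) = 1.
The sequence repeats with period 21.
(314 - 0) mod 21 = 20, so s(314) = s(20) = 10.

10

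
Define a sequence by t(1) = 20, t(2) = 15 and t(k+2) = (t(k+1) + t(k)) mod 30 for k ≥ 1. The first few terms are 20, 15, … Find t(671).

t(1) = 20,  t(2) = 15,  t(3) = 5,  t(4) = 20,  t(5) = 25,  t(6) = 15,  t(7) = 10,  t(8) = 25,  t(9) = 5,  t(10) = 0,  t(11) = 5,  t(12) = 5,  t(13) = 10,  t(14) = 15,  t(15) = 25,  t(16) = 10,  t(17) = 5,  t(18) = 15,  t(19) = 20,  t(20) = 5,  t(21) = 25,  t(22) = 0,  t(23) = 25,  t(24) = 25,  t(25) = 20,  t(26) = 15.
Since (t(25), t(26)) = (t(1), t(2)) = (20, 15) (two consecutive terms determine the rest), the sequence is periodic with period 24.
So t(671) = t(1 + ((671-1) mod 24)) = t(23) = 25.

25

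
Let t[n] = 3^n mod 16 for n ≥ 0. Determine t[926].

9

Listing terms: t[0] = 1, t[1] = 3, t[2] = 9, t[3] = 11, t[4] = 1.
Since t[4] = t[0] = 1, the sequence is periodic with period 4.
So t[926] = t[0 + ((926-0) mod 4)] = t[2] = 9.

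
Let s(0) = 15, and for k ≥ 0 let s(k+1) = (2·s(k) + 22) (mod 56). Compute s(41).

42

We have s(0) = 15, s(1) = 52, s(2) = 14, s(3) = 50, s(4) = 10, s(5) = 42, s(6) = 50.
Since s(6) = s(3) = 50, the sequence is eventually periodic: after a pre-period of length 3 it cycles with period 3.
For k ≥ 3, s(k) depends only on (k - 3) mod 3. (41 - 3) mod 3 = 2, so s(41) = s(5) = 42.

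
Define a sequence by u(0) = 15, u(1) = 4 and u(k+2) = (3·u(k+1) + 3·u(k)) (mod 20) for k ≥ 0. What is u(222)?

7

u(0) = 15,  u(1) = 4,  u(2) = 17,  u(3) = 3,  u(4) = 0,  u(5) = 9,  u(6) = 7,  u(7) = 8,  u(8) = 5,  u(9) = 19,  u(10) = 12,  u(11) = 13,  u(12) = 15,  u(13) = 4.
Since (u(12), u(13)) = (u(0), u(1)) = (15, 4) (two consecutive terms determine the rest), the sequence is periodic with period 12.
(222 - 0) mod 12 = 6, so u(222) = u(6) = 7.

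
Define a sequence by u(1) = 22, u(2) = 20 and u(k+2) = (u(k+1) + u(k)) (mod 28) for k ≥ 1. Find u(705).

u(1) = 22,  u(2) = 20,  u(3) = 14,  u(4) = 6,  u(5) = 20,  u(6) = 26,  u(7) = 18,  u(8) = 16,  u(9) = 6,  u(10) = 22,  u(11) = 0,  u(12) = 22,  u(13) = 22,  u(14) = 16,  u(15) = 10,  u(16) = 26,  u(17) = 8,  u(18) = 6,  u(19) = 14,  u(20) = 20,  u(21) = 6,  u(22) = 26,  u(23) = 4,  u(24) = 2,  u(25) = 6,  u(26) = 8,  u(27) = 14,  u(28) = 22,  u(29) = 8,  u(30) = 2,  u(31) = 10,  u(32) = 12,  u(33) = 22,  u(34) = 6,  u(35) = 0,  u(36) = 6,  u(37) = 6,  u(38) = 12,  u(39) = 18,  u(40) = 2,  u(41) = 20,  u(42) = 22,  u(43) = 14,  u(44) = 8,  u(45) = 22,  u(46) = 2,  u(47) = 24,  u(48) = 26,  u(49) = 22,  u(50) = 20.
Since (u(49), u(50)) = (u(1), u(2)) = (22, 20) (two consecutive terms determine the rest), the sequence is periodic with period 48.
So u(705) = u(1 + ((705-1) mod 48)) = u(33) = 22.

22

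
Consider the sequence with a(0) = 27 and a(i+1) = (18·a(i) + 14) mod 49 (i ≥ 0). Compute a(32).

47

Listing terms: a(0) = 27,  a(1) = 10,  a(2) = 47,  a(3) = 27.
Since a(3) = a(0) = 27, the sequence is periodic with period 3.
So a(32) = a(0 + ((32-0) mod 3)) = a(2) = 47.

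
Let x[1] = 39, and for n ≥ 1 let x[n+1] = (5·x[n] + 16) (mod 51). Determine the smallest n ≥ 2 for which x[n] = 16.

4

Computing terms: x[1] = 39, x[2] = 7, x[3] = 0, x[4] = 16, x[5] = 45, x[6] = 37, x[7] = 48, x[8] = 1, x[9] = 21, x[10] = 19, x[11] = 9, x[12] = 10, x[13] = 15, x[14] = 40, x[15] = 12, x[16] = 25, x[17] = 39.
The sequence repeats with period 16.
The value 16 first appears (with n ≥ 2) at x[4].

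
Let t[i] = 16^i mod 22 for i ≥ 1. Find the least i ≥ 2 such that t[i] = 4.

3

We have t[1] = 16,  t[2] = 14,  t[3] = 4,  t[4] = 20,  t[5] = 12,  t[6] = 16.
The sequence repeats with period 5.
The value 4 first appears (with i ≥ 2) at t[3].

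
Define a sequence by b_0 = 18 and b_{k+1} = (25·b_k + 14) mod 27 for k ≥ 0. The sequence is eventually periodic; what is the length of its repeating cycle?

27

Computing terms: b_0 = 18, b_1 = 5, b_2 = 4, b_3 = 6, b_4 = 2, b_5 = 10, b_6 = 21, b_7 = 26, b_8 = 16, b_9 = 9, b_{10} = 23, b_{11} = 22, b_{12} = 24, b_{13} = 20, b_{14} = 1, b_{15} = 12, b_{16} = 17, b_{17} = 7, b_{18} = 0, b_{19} = 14, b_{20} = 13, b_{21} = 15, b_{22} = 11, b_{23} = 19, b_{24} = 3, b_{25} = 8, b_{26} = 25, b_{27} = 18.
The sequence repeats with period 27.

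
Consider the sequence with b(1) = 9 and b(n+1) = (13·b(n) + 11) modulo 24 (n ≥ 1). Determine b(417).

Listing terms: b(1) = 9,  b(2) = 8,  b(3) = 19,  b(4) = 18,  b(5) = 5,  b(6) = 4,  b(7) = 15,  b(8) = 14,  b(9) = 1,  b(10) = 0,  b(11) = 11,  b(12) = 10,  b(13) = 21,  b(14) = 20,  b(15) = 7,  b(16) = 6,  b(17) = 17,  b(18) = 16,  b(19) = 3,  b(20) = 2,  b(21) = 13,  b(22) = 12,  b(23) = 23,  b(24) = 22,  b(25) = 9.
Since b(25) = b(1) = 9, the sequence is periodic with period 24.
(417 - 1) mod 24 = 8, so b(417) = b(9) = 1.

1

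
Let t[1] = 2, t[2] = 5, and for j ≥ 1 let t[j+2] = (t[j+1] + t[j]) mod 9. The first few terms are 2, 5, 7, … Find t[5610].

5

Computing terms: t[1] = 2, t[2] = 5, t[3] = 7, t[4] = 3, t[5] = 1, t[6] = 4, t[7] = 5, t[8] = 0, t[9] = 5, t[10] = 5, t[11] = 1, t[12] = 6, t[13] = 7, t[14] = 4, t[15] = 2, t[16] = 6, t[17] = 8, t[18] = 5, t[19] = 4, t[20] = 0, t[21] = 4, t[22] = 4, t[23] = 8, t[24] = 3, t[25] = 2, t[26] = 5.
The sequence repeats with period 24.
So t[5610] = t[1 + ((5610-1) mod 24)] = t[18] = 5.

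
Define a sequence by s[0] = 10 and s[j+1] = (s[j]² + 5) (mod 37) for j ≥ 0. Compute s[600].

We have s[0] = 10,  s[1] = 31,  s[2] = 4,  s[3] = 21,  s[4] = 2,  s[5] = 9,  s[6] = 12,  s[7] = 1,  s[8] = 6,  s[9] = 4.
Since s[9] = s[2] = 4, the sequence is eventually periodic: after a pre-period of length 2 it cycles with period 7.
For j ≥ 2, s[j] depends only on (j - 2) mod 7. (600 - 2) mod 7 = 3, so s[600] = s[5] = 9.

9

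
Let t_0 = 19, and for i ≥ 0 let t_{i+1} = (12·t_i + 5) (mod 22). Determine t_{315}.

21

We have t_0 = 19; t_1 = 13; t_2 = 7; t_3 = 1; t_4 = 17; t_5 = 11; t_6 = 5; t_7 = 21; t_8 = 15; t_9 = 9; t_{10} = 3; t_{11} = 19.
Since t_{11} = t_0 = 19, the sequence is periodic with period 11.
So t_{315} = t_{0 + ((315-0) mod 11)} = t_7 = 21.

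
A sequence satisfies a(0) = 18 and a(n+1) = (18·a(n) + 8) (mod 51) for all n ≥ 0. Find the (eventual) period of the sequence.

Listing terms: a(0) = 18,  a(1) = 26,  a(2) = 17,  a(3) = 8,  a(4) = 50,  a(5) = 41,  a(6) = 32,  a(7) = 23,  a(8) = 14,  a(9) = 5,  a(10) = 47,  a(11) = 38,  a(12) = 29,  a(13) = 20,  a(14) = 11,  a(15) = 2,  a(16) = 44,  a(17) = 35,  a(18) = 26.
Since a(18) = a(1) = 26, the sequence is eventually periodic: after a pre-period of length 1 it cycles with period 17.

17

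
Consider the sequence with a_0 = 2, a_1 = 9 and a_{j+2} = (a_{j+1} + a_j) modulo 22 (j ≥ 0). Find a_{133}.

9

a_0 = 2; a_1 = 9; a_2 = 11; a_3 = 20; a_4 = 9; a_5 = 7; a_6 = 16; a_7 = 1; a_8 = 17; a_9 = 18; a_{10} = 13; a_{11} = 9; a_{12} = 0; a_{13} = 9; a_{14} = 9; a_{15} = 18; a_{16} = 5; a_{17} = 1; a_{18} = 6; a_{19} = 7; a_{20} = 13; a_{21} = 20; a_{22} = 11; a_{23} = 9; a_{24} = 20; a_{25} = 7; a_{26} = 5; a_{27} = 12; a_{28} = 17; a_{29} = 7; a_{30} = 2; a_{31} = 9.
The sequence repeats with period 30.
(133 - 0) mod 30 = 13, so a_{133} = a_{13} = 9.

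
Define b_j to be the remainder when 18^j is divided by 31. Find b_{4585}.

5

Listing terms: b_0 = 1; b_1 = 18; b_2 = 14; b_3 = 4; b_4 = 10; b_5 = 25; b_6 = 16; b_7 = 9; b_8 = 7; b_9 = 2; b_{10} = 5; b_{11} = 28; b_{12} = 8; b_{13} = 20; b_{14} = 19; b_{15} = 1.
Since b_{15} = b_0 = 1, the sequence is periodic with period 15.
So b_{4585} = b_{0 + ((4585-0) mod 15)} = b_{10} = 5.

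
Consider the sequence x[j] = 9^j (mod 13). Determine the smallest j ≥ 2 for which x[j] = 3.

x[1] = 9; x[2] = 3; x[3] = 1; x[4] = 9.
Since x[4] = x[1] = 9, the sequence is periodic with period 3.
The value 3 first appears (with j ≥ 2) at x[2].

2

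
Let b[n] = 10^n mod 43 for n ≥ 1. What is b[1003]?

We have b[1] = 10, b[2] = 14, b[3] = 11, b[4] = 24, b[5] = 25, b[6] = 35, b[7] = 6, b[8] = 17, b[9] = 41, b[10] = 23, b[11] = 15, b[12] = 21, b[13] = 38, b[14] = 36, b[15] = 16, b[16] = 31, b[17] = 9, b[18] = 4, b[19] = 40, b[20] = 13, b[21] = 1, b[22] = 10.
Since b[22] = b[1] = 10, the sequence is periodic with period 21.
(1003 - 1) mod 21 = 15, so b[1003] = b[16] = 31.

31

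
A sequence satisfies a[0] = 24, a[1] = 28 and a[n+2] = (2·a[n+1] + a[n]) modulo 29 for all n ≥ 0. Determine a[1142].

22

Computing terms: a[0] = 24; a[1] = 28; a[2] = 22; a[3] = 14; a[4] = 21; a[5] = 27; a[6] = 17; a[7] = 3; a[8] = 23; a[9] = 20; a[10] = 5; a[11] = 1; a[12] = 7; a[13] = 15; a[14] = 8; a[15] = 2; a[16] = 12; a[17] = 26; a[18] = 6; a[19] = 9; a[20] = 24; a[21] = 28.
The sequence repeats with period 20.
So a[1142] = a[0 + ((1142-0) mod 20)] = a[2] = 22.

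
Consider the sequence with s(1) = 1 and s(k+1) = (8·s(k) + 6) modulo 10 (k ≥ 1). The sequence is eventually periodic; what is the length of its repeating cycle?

s(1) = 1, s(2) = 4, s(3) = 8, s(4) = 0, s(5) = 6, s(6) = 4.
Since s(6) = s(2) = 4, the sequence is eventually periodic: after a pre-period of length 1 it cycles with period 4.

4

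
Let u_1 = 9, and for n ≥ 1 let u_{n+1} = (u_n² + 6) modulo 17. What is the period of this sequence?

5

Computing terms: u_1 = 9,  u_2 = 2,  u_3 = 10,  u_4 = 4,  u_5 = 5,  u_6 = 14,  u_7 = 15,  u_8 = 10.
Since u_8 = u_3 = 10, the sequence is eventually periodic: after a pre-period of length 2 it cycles with period 5.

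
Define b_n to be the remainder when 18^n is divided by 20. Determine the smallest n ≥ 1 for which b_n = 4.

2

We have b_0 = 1, b_1 = 18, b_2 = 4, b_3 = 12, b_4 = 16, b_5 = 8, b_6 = 4.
Since b_6 = b_2 = 4, the sequence is eventually periodic: after a pre-period of length 2 it cycles with period 4.
The value 4 first appears (with n ≥ 1) at b_2.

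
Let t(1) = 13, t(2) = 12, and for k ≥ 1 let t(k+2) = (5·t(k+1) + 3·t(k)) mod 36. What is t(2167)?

Listing terms: t(1) = 13,  t(2) = 12,  t(3) = 27,  t(4) = 27,  t(5) = 0,  t(6) = 9,  t(7) = 9,  t(8) = 0,  t(9) = 27,  t(10) = 27.
Since (t(9), t(10)) = (t(3), t(4)) = (27, 27) (two consecutive terms determine the rest), the sequence is eventually periodic: after a pre-period of length 2 it cycles with period 6.
For k ≥ 3, t(k) depends only on (k - 3) mod 6. (2167 - 3) mod 6 = 4, so t(2167) = t(7) = 9.

9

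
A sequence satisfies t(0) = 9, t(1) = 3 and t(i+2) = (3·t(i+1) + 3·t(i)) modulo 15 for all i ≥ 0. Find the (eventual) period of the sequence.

4

t(0) = 9; t(1) = 3; t(2) = 6; t(3) = 12; t(4) = 9; t(5) = 3.
The sequence repeats with period 4.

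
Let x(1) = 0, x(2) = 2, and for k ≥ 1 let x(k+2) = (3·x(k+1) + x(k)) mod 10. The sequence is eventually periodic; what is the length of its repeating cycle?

x(1) = 0; x(2) = 2; x(3) = 6; x(4) = 0; x(5) = 6; x(6) = 8; x(7) = 0; x(8) = 8; x(9) = 4; x(10) = 0; x(11) = 4; x(12) = 2; x(13) = 0; x(14) = 2.
Since (x(13), x(14)) = (x(1), x(2)) = (0, 2) (two consecutive terms determine the rest), the sequence is periodic with period 12.

12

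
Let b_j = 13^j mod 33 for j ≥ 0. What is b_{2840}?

b_0 = 1,  b_1 = 13,  b_2 = 4,  b_3 = 19,  b_4 = 16,  b_5 = 10,  b_6 = 31,  b_7 = 7,  b_8 = 25,  b_9 = 28,  b_{10} = 1.
The sequence repeats with period 10.
So b_{2840} = b_{0 + ((2840-0) mod 10)} = b_0 = 1.

1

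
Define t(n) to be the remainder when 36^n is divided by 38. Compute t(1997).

We have t(0) = 1,  t(1) = 36,  t(2) = 4,  t(3) = 30,  t(4) = 16,  t(5) = 6,  t(6) = 26,  t(7) = 24,  t(8) = 28,  t(9) = 20,  t(10) = 36.
Since t(10) = t(1) = 36, the sequence is eventually periodic: after a pre-period of length 1 it cycles with period 9.
For n ≥ 1, t(n) depends only on (n - 1) mod 9. (1997 - 1) mod 9 = 7, so t(1997) = t(8) = 28.

28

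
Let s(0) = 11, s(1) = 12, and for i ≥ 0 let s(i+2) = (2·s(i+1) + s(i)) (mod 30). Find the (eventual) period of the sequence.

Listing terms: s(0) = 11, s(1) = 12, s(2) = 5, s(3) = 22, s(4) = 19, s(5) = 0, s(6) = 19, s(7) = 8, s(8) = 5, s(9) = 18, s(10) = 11, s(11) = 10, s(12) = 1, s(13) = 12, s(14) = 25, s(15) = 2, s(16) = 29, s(17) = 0, s(18) = 29, s(19) = 28, s(20) = 25, s(21) = 18, s(22) = 1, s(23) = 20, s(24) = 11, s(25) = 12.
The sequence repeats with period 24.

24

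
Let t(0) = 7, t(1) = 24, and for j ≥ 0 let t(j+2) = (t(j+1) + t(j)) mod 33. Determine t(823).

t(0) = 7, t(1) = 24, t(2) = 31, t(3) = 22, t(4) = 20, t(5) = 9, t(6) = 29, t(7) = 5, t(8) = 1, t(9) = 6, t(10) = 7, t(11) = 13, t(12) = 20, t(13) = 0, t(14) = 20, t(15) = 20, t(16) = 7, t(17) = 27, t(18) = 1, t(19) = 28, t(20) = 29, t(21) = 24, t(22) = 20, t(23) = 11, t(24) = 31, t(25) = 9, t(26) = 7, t(27) = 16, t(28) = 23, t(29) = 6, t(30) = 29, t(31) = 2, t(32) = 31, t(33) = 0, t(34) = 31, t(35) = 31, t(36) = 29, t(37) = 27, t(38) = 23, t(39) = 17, t(40) = 7, t(41) = 24.
Since (t(40), t(41)) = (t(0), t(1)) = (7, 24) (two consecutive terms determine the rest), the sequence is periodic with period 40.
(823 - 0) mod 40 = 23, so t(823) = t(23) = 11.

11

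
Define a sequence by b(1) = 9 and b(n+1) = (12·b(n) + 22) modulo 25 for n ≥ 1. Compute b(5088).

11

b(1) = 9,  b(2) = 5,  b(3) = 7,  b(4) = 6,  b(5) = 19,  b(6) = 0,  b(7) = 22,  b(8) = 11,  b(9) = 4,  b(10) = 20,  b(11) = 12,  b(12) = 16,  b(13) = 14,  b(14) = 15,  b(15) = 2,  b(16) = 21,  b(17) = 24,  b(18) = 10,  b(19) = 17,  b(20) = 1,  b(21) = 9.
The sequence repeats with period 20.
(5088 - 1) mod 20 = 7, so b(5088) = b(8) = 11.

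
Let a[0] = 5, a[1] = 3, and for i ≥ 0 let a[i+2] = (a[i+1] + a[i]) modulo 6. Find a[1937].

0

a[0] = 5,  a[1] = 3,  a[2] = 2,  a[3] = 5,  a[4] = 1,  a[5] = 0,  a[6] = 1,  a[7] = 1,  a[8] = 2,  a[9] = 3,  a[10] = 5,  a[11] = 2,  a[12] = 1,  a[13] = 3,  a[14] = 4,  a[15] = 1,  a[16] = 5,  a[17] = 0,  a[18] = 5,  a[19] = 5,  a[20] = 4,  a[21] = 3,  a[22] = 1,  a[23] = 4,  a[24] = 5,  a[25] = 3.
The sequence repeats with period 24.
(1937 - 0) mod 24 = 17, so a[1937] = a[17] = 0.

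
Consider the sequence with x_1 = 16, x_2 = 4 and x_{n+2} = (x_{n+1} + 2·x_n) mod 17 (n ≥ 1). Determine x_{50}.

x_1 = 16; x_2 = 4; x_3 = 2; x_4 = 10; x_5 = 14; x_6 = 0; x_7 = 11; x_8 = 11; x_9 = 16; x_{10} = 4.
The sequence repeats with period 8.
So x_{50} = x_{1 + ((50-1) mod 8)} = x_2 = 4.

4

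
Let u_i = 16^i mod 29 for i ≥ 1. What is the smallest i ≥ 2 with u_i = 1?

u_1 = 16; u_2 = 24; u_3 = 7; u_4 = 25; u_5 = 23; u_6 = 20; u_7 = 1; u_8 = 16.
Since u_8 = u_1 = 16, the sequence is periodic with period 7.
The value 1 first appears (with i ≥ 2) at u_7.

7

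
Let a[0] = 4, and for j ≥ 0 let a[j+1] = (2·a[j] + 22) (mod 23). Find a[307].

14

We have a[0] = 4; a[1] = 7; a[2] = 13; a[3] = 2; a[4] = 3; a[5] = 5; a[6] = 9; a[7] = 17; a[8] = 10; a[9] = 19; a[10] = 14; a[11] = 4.
Since a[11] = a[0] = 4, the sequence is periodic with period 11.
So a[307] = a[0 + ((307-0) mod 11)] = a[10] = 14.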